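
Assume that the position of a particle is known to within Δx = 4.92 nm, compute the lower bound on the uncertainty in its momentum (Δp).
1.072 × 10^-26 kg·m/s

Using the Heisenberg uncertainty principle:
ΔxΔp ≥ ℏ/2

The minimum uncertainty in momentum is:
Δp_min = ℏ/(2Δx)
Δp_min = (1.055e-34 J·s) / (2 × 4.920e-09 m)
Δp_min = 1.072e-26 kg·m/s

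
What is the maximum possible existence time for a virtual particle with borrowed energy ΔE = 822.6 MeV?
4.001 × 10^-25 s

Using the energy-time uncertainty principle:
ΔEΔt ≥ ℏ/2

For a virtual particle borrowing energy ΔE, the maximum lifetime is:
Δt_max = ℏ/(2ΔE)

Converting energy:
ΔE = 822.6 MeV = 1.318e-10 J

Δt_max = (1.055e-34 J·s) / (2 × 1.318e-10 J)
Δt_max = 4.001e-25 s = 4.001 × 10^-25 s

Virtual particles with higher borrowed energy exist for shorter times.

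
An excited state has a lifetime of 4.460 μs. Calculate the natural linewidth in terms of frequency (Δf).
17.842 kHz

Using the energy-time uncertainty principle and E = hf:
ΔEΔt ≥ ℏ/2
hΔf·Δt ≥ ℏ/2

The minimum frequency uncertainty is:
Δf = ℏ/(2hτ) = 1/(4πτ)
Δf = 1/(4π × 4.460e-06 s)
Δf = 1.784e+04 Hz = 17.842 kHz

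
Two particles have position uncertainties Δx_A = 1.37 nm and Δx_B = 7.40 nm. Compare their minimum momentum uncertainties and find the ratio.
Particle A has the larger minimum momentum uncertainty, by a factor of 5.40.

For each particle, the minimum momentum uncertainty is Δp_min = ℏ/(2Δx):

Particle A: Δp_A = ℏ/(2×1.370e-09 m) = 3.849e-26 kg·m/s
Particle B: Δp_B = ℏ/(2×7.400e-09 m) = 7.125e-27 kg·m/s

Ratio: Δp_A/Δp_B = 5.40

Since Δp_min ∝ 1/Δx, the particle with smaller position uncertainty (A) has larger momentum uncertainty.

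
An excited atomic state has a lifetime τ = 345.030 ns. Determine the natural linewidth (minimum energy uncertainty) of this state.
953.847 peV

Using the energy-time uncertainty principle:
ΔEΔt ≥ ℏ/2

The lifetime τ represents the time uncertainty Δt.
The natural linewidth (minimum energy uncertainty) is:

ΔE = ℏ/(2τ)
ΔE = (1.055e-34 J·s) / (2 × 3.450e-07 s)
ΔE = 1.528e-28 J = 953.847 peV

This natural linewidth limits the precision of spectroscopic measurements.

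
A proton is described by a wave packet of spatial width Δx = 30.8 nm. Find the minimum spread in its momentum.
1.712 × 10^-27 kg·m/s

For a wave packet, the spatial width Δx and momentum spread Δp are related by the uncertainty principle:
ΔxΔp ≥ ℏ/2

The minimum momentum spread is:
Δp_min = ℏ/(2Δx)
Δp_min = (1.055e-34 J·s) / (2 × 3.080e-08 m)
Δp_min = 1.712e-27 kg·m/s

A wave packet cannot have both a well-defined position and well-defined momentum.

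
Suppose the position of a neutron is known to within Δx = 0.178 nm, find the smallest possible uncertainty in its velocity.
176.860 m/s

Using the Heisenberg uncertainty principle and Δp = mΔv:
ΔxΔp ≥ ℏ/2
Δx(mΔv) ≥ ℏ/2

The minimum uncertainty in velocity is:
Δv_min = ℏ/(2mΔx)
Δv_min = (1.055e-34 J·s) / (2 × 1.675e-27 kg × 1.780e-10 m)
Δv_min = 1.769e+02 m/s = 176.860 m/s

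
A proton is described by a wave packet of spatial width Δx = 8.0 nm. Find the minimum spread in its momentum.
6.591 × 10^-27 kg·m/s

For a wave packet, the spatial width Δx and momentum spread Δp are related by the uncertainty principle:
ΔxΔp ≥ ℏ/2

The minimum momentum spread is:
Δp_min = ℏ/(2Δx)
Δp_min = (1.055e-34 J·s) / (2 × 8.000e-09 m)
Δp_min = 6.591e-27 kg·m/s

A wave packet cannot have both a well-defined position and well-defined momentum.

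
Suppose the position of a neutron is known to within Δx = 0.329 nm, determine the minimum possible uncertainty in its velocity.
95.687 m/s

Using the Heisenberg uncertainty principle and Δp = mΔv:
ΔxΔp ≥ ℏ/2
Δx(mΔv) ≥ ℏ/2

The minimum uncertainty in velocity is:
Δv_min = ℏ/(2mΔx)
Δv_min = (1.055e-34 J·s) / (2 × 1.675e-27 kg × 3.290e-10 m)
Δv_min = 9.569e+01 m/s = 95.687 m/s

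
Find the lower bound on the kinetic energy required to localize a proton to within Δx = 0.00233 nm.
955.526 meV

Localizing a particle requires giving it sufficient momentum uncertainty:

1. From uncertainty principle: Δp ≥ ℏ/(2Δx)
   Δp_min = (1.055e-34 J·s) / (2 × 2.330e-12 m)
   Δp_min = 2.263e-23 kg·m/s

2. This momentum uncertainty corresponds to kinetic energy:
   KE ≈ (Δp)²/(2m) = (2.263e-23)²/(2 × 1.673e-27 kg)
   KE = 1.531e-19 J = 955.526 meV

Tighter localization requires more energy.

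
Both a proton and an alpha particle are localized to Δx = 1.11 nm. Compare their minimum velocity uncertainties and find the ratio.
The proton has the larger minimum velocity uncertainty, by a ratio of 4.0.

For both particles, Δp_min = ℏ/(2Δx) = 4.750e-26 kg·m/s (same for both).

The velocity uncertainty is Δv = Δp/m:
- proton: Δv = 4.750e-26 / 1.673e-27 = 2.840e+01 m/s = 28.400 m/s
- alpha particle: Δv = 4.750e-26 / 6.645e-27 = 7.149e+00 m/s = 7.149 m/s

Ratio: 2.840e+01 / 7.149e+00 = 4.0

The lighter particle has larger velocity uncertainty because Δv ∝ 1/m.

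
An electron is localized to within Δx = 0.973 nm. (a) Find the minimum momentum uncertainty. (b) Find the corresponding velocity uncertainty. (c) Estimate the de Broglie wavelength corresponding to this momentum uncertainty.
(a) Δp_min = 5.419 × 10^-26 kg·m/s
(b) Δv_min = 59.490 km/s
(c) λ_dB = 12.227 nm

Step-by-step:

(a) From the uncertainty principle:
Δp_min = ℏ/(2Δx) = (1.055e-34 J·s)/(2 × 9.730e-10 m) = 5.419e-26 kg·m/s

(b) The velocity uncertainty:
Δv = Δp/m = (5.419e-26 kg·m/s)/(9.109e-31 kg) = 5.949e+04 m/s = 59.490 km/s

(c) The de Broglie wavelength for this momentum:
λ = h/p = (6.626e-34 J·s)/(5.419e-26 kg·m/s) = 1.223e-08 m = 12.227 nm

Note: The de Broglie wavelength is comparable to the localization size, as expected from wave-particle duality.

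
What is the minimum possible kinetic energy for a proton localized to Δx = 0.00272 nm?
701.159 meV

Localizing a particle requires giving it sufficient momentum uncertainty:

1. From uncertainty principle: Δp ≥ ℏ/(2Δx)
   Δp_min = (1.055e-34 J·s) / (2 × 2.720e-12 m)
   Δp_min = 1.939e-23 kg·m/s

2. This momentum uncertainty corresponds to kinetic energy:
   KE ≈ (Δp)²/(2m) = (1.939e-23)²/(2 × 1.673e-27 kg)
   KE = 1.123e-19 J = 701.159 meV

Tighter localization requires more energy.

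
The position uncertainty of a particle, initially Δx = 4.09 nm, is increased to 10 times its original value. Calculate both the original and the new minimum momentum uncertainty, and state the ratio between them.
Original Δp_min = 1.289 × 10^-26 kg·m/s; new Δp'_min = 1.289 × 10^-27 kg·m/s; ratio Δp'_min/Δp_min = 1/10.

From the uncertainty principle ΔxΔp ≥ ℏ/2, the minimum momentum uncertainty is Δp_min = ℏ/(2Δx).

Original (Δx = 4.09 nm = 4.090e-09 m):
Δp_min = (1.055e-34 J·s)/(2 × 4.090e-09 m) = 1.289e-26 kg·m/s

When Δx → 10Δx:
Δp'_min = ℏ/(2 × 10Δx) = (1/10) × ℏ/(2Δx) = (1/10) × Δp_min
Δp'_min = 1/10 × 1.289e-26 kg·m/s = 1.289e-27 kg·m/s

Since Δp_min ∝ 1/Δx, when Δx is increased to 10 times its original value, Δp_min decreases to 1/10 of its original value.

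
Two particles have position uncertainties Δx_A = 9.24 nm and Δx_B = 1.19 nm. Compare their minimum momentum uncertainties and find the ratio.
Particle B has the larger minimum momentum uncertainty, by a factor of 7.76.

For each particle, the minimum momentum uncertainty is Δp_min = ℏ/(2Δx):

Particle A: Δp_A = ℏ/(2×9.240e-09 m) = 5.707e-27 kg·m/s
Particle B: Δp_B = ℏ/(2×1.190e-09 m) = 4.431e-26 kg·m/s

Ratio: Δp_B/Δp_A = 7.76

Since Δp_min ∝ 1/Δx, the particle with smaller position uncertainty (B) has larger momentum uncertainty.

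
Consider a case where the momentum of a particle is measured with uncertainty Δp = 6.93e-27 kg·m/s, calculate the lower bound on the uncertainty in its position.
7.609 nm

Using the Heisenberg uncertainty principle:
ΔxΔp ≥ ℏ/2

The minimum uncertainty in position is:
Δx_min = ℏ/(2Δp)
Δx_min = (1.055e-34 J·s) / (2 × 6.930e-27 kg·m/s)
Δx_min = 7.609e-09 m = 7.609 nm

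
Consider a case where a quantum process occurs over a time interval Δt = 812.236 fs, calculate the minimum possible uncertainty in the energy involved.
405.185 μeV

Using the energy-time uncertainty principle:
ΔEΔt ≥ ℏ/2

The minimum uncertainty in energy is:
ΔE_min = ℏ/(2Δt)
ΔE_min = (1.055e-34 J·s) / (2 × 8.122e-13 s)
ΔE_min = 6.492e-23 J = 405.185 μeV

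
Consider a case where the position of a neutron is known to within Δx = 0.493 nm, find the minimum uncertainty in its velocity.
63.856 m/s

Using the Heisenberg uncertainty principle and Δp = mΔv:
ΔxΔp ≥ ℏ/2
Δx(mΔv) ≥ ℏ/2

The minimum uncertainty in velocity is:
Δv_min = ℏ/(2mΔx)
Δv_min = (1.055e-34 J·s) / (2 × 1.675e-27 kg × 4.930e-10 m)
Δv_min = 6.386e+01 m/s = 63.856 m/s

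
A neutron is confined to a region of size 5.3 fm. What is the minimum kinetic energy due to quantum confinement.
184.418 keV

Using the uncertainty principle:

1. Position uncertainty: Δx ≈ 5.300e-15 m
2. Minimum momentum uncertainty: Δp = ℏ/(2Δx) = 9.949e-21 kg·m/s
3. Minimum kinetic energy:
   KE = (Δp)²/(2m) = (9.949e-21)²/(2 × 1.675e-27 kg)
   KE = 2.955e-14 J = 184.418 keV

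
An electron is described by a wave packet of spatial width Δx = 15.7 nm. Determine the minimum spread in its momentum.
3.359 × 10^-27 kg·m/s

For a wave packet, the spatial width Δx and momentum spread Δp are related by the uncertainty principle:
ΔxΔp ≥ ℏ/2

The minimum momentum spread is:
Δp_min = ℏ/(2Δx)
Δp_min = (1.055e-34 J·s) / (2 × 1.570e-08 m)
Δp_min = 3.359e-27 kg·m/s

A wave packet cannot have both a well-defined position and well-defined momentum.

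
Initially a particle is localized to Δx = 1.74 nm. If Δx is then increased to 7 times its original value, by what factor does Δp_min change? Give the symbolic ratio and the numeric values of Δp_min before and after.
Original Δp_min = 3.030 × 10^-26 kg·m/s; new Δp'_min = 4.329 × 10^-27 kg·m/s; ratio Δp'_min/Δp_min = 1/7.

From the uncertainty principle ΔxΔp ≥ ℏ/2, the minimum momentum uncertainty is Δp_min = ℏ/(2Δx).

Original (Δx = 1.74 nm = 1.740e-09 m):
Δp_min = (1.055e-34 J·s)/(2 × 1.740e-09 m) = 3.030e-26 kg·m/s

When Δx → 7Δx:
Δp'_min = ℏ/(2 × 7Δx) = (1/7) × ℏ/(2Δx) = (1/7) × Δp_min
Δp'_min = 1/7 × 3.030e-26 kg·m/s = 4.329e-27 kg·m/s

Since Δp_min ∝ 1/Δx, when Δx is increased to 7 times its original value, Δp_min decreases to 1/7 of its original value.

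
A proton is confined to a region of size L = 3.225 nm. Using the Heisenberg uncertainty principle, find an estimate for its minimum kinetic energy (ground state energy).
498.764 neV

Using the uncertainty principle to estimate ground state energy:

1. The position uncertainty is approximately the confinement size:
   Δx ≈ L = 3.225e-09 m

2. From ΔxΔp ≥ ℏ/2, the minimum momentum uncertainty is:
   Δp ≈ ℏ/(2L) = 1.635e-26 kg·m/s

3. The kinetic energy is approximately:
   KE ≈ (Δp)²/(2m) = (1.635e-26)²/(2 × 1.673e-27 kg)
   KE ≈ 7.991e-26 J = 498.764 neV

This is an order-of-magnitude estimate of the ground state energy.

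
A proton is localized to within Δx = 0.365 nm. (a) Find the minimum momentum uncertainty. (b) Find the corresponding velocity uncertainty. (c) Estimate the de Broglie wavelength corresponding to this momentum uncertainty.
(a) Δp_min = 1.445 × 10^-25 kg·m/s
(b) Δv_min = 86.369 m/s
(c) λ_dB = 4.587 nm

Step-by-step:

(a) From the uncertainty principle:
Δp_min = ℏ/(2Δx) = (1.055e-34 J·s)/(2 × 3.650e-10 m) = 1.445e-25 kg·m/s

(b) The velocity uncertainty:
Δv = Δp/m = (1.445e-25 kg·m/s)/(1.673e-27 kg) = 8.637e+01 m/s = 86.369 m/s

(c) The de Broglie wavelength for this momentum:
λ = h/p = (6.626e-34 J·s)/(1.445e-25 kg·m/s) = 4.587e-09 m = 4.587 nm

Note: The de Broglie wavelength is comparable to the localization size, as expected from wave-particle duality.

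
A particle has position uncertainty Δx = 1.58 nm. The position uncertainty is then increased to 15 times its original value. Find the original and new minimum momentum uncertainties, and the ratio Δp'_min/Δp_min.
Original Δp_min = 3.337 × 10^-26 kg·m/s; new Δp'_min = 2.225 × 10^-27 kg·m/s; ratio Δp'_min/Δp_min = 1/15.

From the uncertainty principle ΔxΔp ≥ ℏ/2, the minimum momentum uncertainty is Δp_min = ℏ/(2Δx).

Original (Δx = 1.58 nm = 1.580e-09 m):
Δp_min = (1.055e-34 J·s)/(2 × 1.580e-09 m) = 3.337e-26 kg·m/s

When Δx → 15Δx:
Δp'_min = ℏ/(2 × 15Δx) = (1/15) × ℏ/(2Δx) = (1/15) × Δp_min
Δp'_min = 1/15 × 3.337e-26 kg·m/s = 2.225e-27 kg·m/s

Since Δp_min ∝ 1/Δx, when Δx is increased to 15 times its original value, Δp_min decreases to 1/15 of its original value.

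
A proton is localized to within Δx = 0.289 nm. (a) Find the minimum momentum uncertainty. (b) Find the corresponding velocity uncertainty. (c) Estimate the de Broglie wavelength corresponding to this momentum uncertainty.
(a) Δp_min = 1.825 × 10^-25 kg·m/s
(b) Δv_min = 109.081 m/s
(c) λ_dB = 3.632 nm

Step-by-step:

(a) From the uncertainty principle:
Δp_min = ℏ/(2Δx) = (1.055e-34 J·s)/(2 × 2.890e-10 m) = 1.825e-25 kg·m/s

(b) The velocity uncertainty:
Δv = Δp/m = (1.825e-25 kg·m/s)/(1.673e-27 kg) = 1.091e+02 m/s = 109.081 m/s

(c) The de Broglie wavelength for this momentum:
λ = h/p = (6.626e-34 J·s)/(1.825e-25 kg·m/s) = 3.632e-09 m = 3.632 nm

Note: The de Broglie wavelength is comparable to the localization size, as expected from wave-particle duality.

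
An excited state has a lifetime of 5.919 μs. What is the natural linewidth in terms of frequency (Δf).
13.444 kHz

Using the energy-time uncertainty principle and E = hf:
ΔEΔt ≥ ℏ/2
hΔf·Δt ≥ ℏ/2

The minimum frequency uncertainty is:
Δf = ℏ/(2hτ) = 1/(4πτ)
Δf = 1/(4π × 5.919e-06 s)
Δf = 1.344e+04 Hz = 13.444 kHz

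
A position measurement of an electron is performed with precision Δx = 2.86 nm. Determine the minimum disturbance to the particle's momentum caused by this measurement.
1.844 × 10^-26 kg·m/s

The uncertainty principle implies that measuring position disturbs momentum:
ΔxΔp ≥ ℏ/2

When we measure position with precision Δx, we necessarily introduce a momentum uncertainty:
Δp ≥ ℏ/(2Δx)
Δp_min = (1.055e-34 J·s) / (2 × 2.860e-09 m)
Δp_min = 1.844e-26 kg·m/s

The more precisely we measure position, the greater the momentum disturbance.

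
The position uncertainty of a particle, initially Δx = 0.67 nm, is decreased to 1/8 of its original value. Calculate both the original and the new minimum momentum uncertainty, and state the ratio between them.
Original Δp_min = 7.870 × 10^-26 kg·m/s; new Δp'_min = 6.296 × 10^-25 kg·m/s; ratio Δp'_min/Δp_min = 8.

From the uncertainty principle ΔxΔp ≥ ℏ/2, the minimum momentum uncertainty is Δp_min = ℏ/(2Δx).

Original (Δx = 0.67 nm = 6.700e-10 m):
Δp_min = (1.055e-34 J·s)/(2 × 6.700e-10 m) = 7.870e-26 kg·m/s

When Δx → (1/8)Δx:
Δp'_min = ℏ/(2 × (1/8)Δx) = 8 × ℏ/(2Δx) = 8 × Δp_min
Δp'_min = 8 × 7.870e-26 kg·m/s = 6.296e-25 kg·m/s

Since Δp_min ∝ 1/Δx, when Δx is decreased to 1/8 of its original value, Δp_min increases to 8 times its original value.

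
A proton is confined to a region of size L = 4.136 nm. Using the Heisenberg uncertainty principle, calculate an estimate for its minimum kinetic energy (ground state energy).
303.245 neV

Using the uncertainty principle to estimate ground state energy:

1. The position uncertainty is approximately the confinement size:
   Δx ≈ L = 4.136e-09 m

2. From ΔxΔp ≥ ℏ/2, the minimum momentum uncertainty is:
   Δp ≈ ℏ/(2L) = 1.275e-26 kg·m/s

3. The kinetic energy is approximately:
   KE ≈ (Δp)²/(2m) = (1.275e-26)²/(2 × 1.673e-27 kg)
   KE ≈ 4.859e-26 J = 303.245 neV

This is an order-of-magnitude estimate of the ground state energy.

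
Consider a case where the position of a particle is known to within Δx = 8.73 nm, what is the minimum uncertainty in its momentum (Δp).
6.040 × 10^-27 kg·m/s

Using the Heisenberg uncertainty principle:
ΔxΔp ≥ ℏ/2

The minimum uncertainty in momentum is:
Δp_min = ℏ/(2Δx)
Δp_min = (1.055e-34 J·s) / (2 × 8.730e-09 m)
Δp_min = 6.040e-27 kg·m/s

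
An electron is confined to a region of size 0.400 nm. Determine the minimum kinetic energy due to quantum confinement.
59.531 meV

Using the uncertainty principle:

1. Position uncertainty: Δx ≈ 4.000e-10 m
2. Minimum momentum uncertainty: Δp = ℏ/(2Δx) = 1.318e-25 kg·m/s
3. Minimum kinetic energy:
   KE = (Δp)²/(2m) = (1.318e-25)²/(2 × 9.109e-31 kg)
   KE = 9.538e-21 J = 59.531 meV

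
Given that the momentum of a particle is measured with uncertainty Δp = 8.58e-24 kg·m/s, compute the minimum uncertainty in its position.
6.146 pm

Using the Heisenberg uncertainty principle:
ΔxΔp ≥ ℏ/2

The minimum uncertainty in position is:
Δx_min = ℏ/(2Δp)
Δx_min = (1.055e-34 J·s) / (2 × 8.580e-24 kg·m/s)
Δx_min = 6.146e-12 m = 6.146 pm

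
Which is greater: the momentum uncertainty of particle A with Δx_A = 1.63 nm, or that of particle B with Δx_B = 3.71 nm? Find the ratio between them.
Particle A has the larger minimum momentum uncertainty, by a factor of 2.28.

For each particle, the minimum momentum uncertainty is Δp_min = ℏ/(2Δx):

Particle A: Δp_A = ℏ/(2×1.630e-09 m) = 3.235e-26 kg·m/s
Particle B: Δp_B = ℏ/(2×3.710e-09 m) = 1.421e-26 kg·m/s

Ratio: Δp_A/Δp_B = 2.28

Since Δp_min ∝ 1/Δx, the particle with smaller position uncertainty (A) has larger momentum uncertainty.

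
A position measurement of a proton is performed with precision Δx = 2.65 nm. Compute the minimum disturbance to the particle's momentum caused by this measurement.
1.990 × 10^-26 kg·m/s

The uncertainty principle implies that measuring position disturbs momentum:
ΔxΔp ≥ ℏ/2

When we measure position with precision Δx, we necessarily introduce a momentum uncertainty:
Δp ≥ ℏ/(2Δx)
Δp_min = (1.055e-34 J·s) / (2 × 2.650e-09 m)
Δp_min = 1.990e-26 kg·m/s

The more precisely we measure position, the greater the momentum disturbance.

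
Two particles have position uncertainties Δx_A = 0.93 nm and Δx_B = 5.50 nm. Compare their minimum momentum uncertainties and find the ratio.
Particle A has the larger minimum momentum uncertainty, by a factor of 5.91.

For each particle, the minimum momentum uncertainty is Δp_min = ℏ/(2Δx):

Particle A: Δp_A = ℏ/(2×9.300e-10 m) = 5.670e-26 kg·m/s
Particle B: Δp_B = ℏ/(2×5.500e-09 m) = 9.587e-27 kg·m/s

Ratio: Δp_A/Δp_B = 5.91

Since Δp_min ∝ 1/Δx, the particle with smaller position uncertainty (A) has larger momentum uncertainty.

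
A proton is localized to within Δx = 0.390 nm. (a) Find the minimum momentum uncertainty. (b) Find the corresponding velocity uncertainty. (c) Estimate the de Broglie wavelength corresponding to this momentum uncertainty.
(a) Δp_min = 1.352 × 10^-25 kg·m/s
(b) Δv_min = 80.832 m/s
(c) λ_dB = 4.901 nm

Step-by-step:

(a) From the uncertainty principle:
Δp_min = ℏ/(2Δx) = (1.055e-34 J·s)/(2 × 3.900e-10 m) = 1.352e-25 kg·m/s

(b) The velocity uncertainty:
Δv = Δp/m = (1.352e-25 kg·m/s)/(1.673e-27 kg) = 8.083e+01 m/s = 80.832 m/s

(c) The de Broglie wavelength for this momentum:
λ = h/p = (6.626e-34 J·s)/(1.352e-25 kg·m/s) = 4.901e-09 m = 4.901 nm

Note: The de Broglie wavelength is comparable to the localization size, as expected from wave-particle duality.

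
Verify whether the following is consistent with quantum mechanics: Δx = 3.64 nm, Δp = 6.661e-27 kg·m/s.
No, it violates the uncertainty principle (impossible measurement).

Calculate the product ΔxΔp:
ΔxΔp = (3.640e-09 m) × (6.661e-27 kg·m/s)
ΔxΔp = 2.425e-35 J·s

Compare to the minimum allowed value ℏ/2:
ℏ/2 = 5.273e-35 J·s

Since ΔxΔp = 2.425e-35 J·s < 5.273e-35 J·s = ℏ/2,
the measurement violates the uncertainty principle.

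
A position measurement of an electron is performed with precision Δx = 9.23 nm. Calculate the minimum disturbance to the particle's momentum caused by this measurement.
5.713 × 10^-27 kg·m/s

The uncertainty principle implies that measuring position disturbs momentum:
ΔxΔp ≥ ℏ/2

When we measure position with precision Δx, we necessarily introduce a momentum uncertainty:
Δp ≥ ℏ/(2Δx)
Δp_min = (1.055e-34 J·s) / (2 × 9.230e-09 m)
Δp_min = 5.713e-27 kg·m/s

The more precisely we measure position, the greater the momentum disturbance.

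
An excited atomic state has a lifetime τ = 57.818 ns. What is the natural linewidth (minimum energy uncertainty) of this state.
5.692 neV

Using the energy-time uncertainty principle:
ΔEΔt ≥ ℏ/2

The lifetime τ represents the time uncertainty Δt.
The natural linewidth (minimum energy uncertainty) is:

ΔE = ℏ/(2τ)
ΔE = (1.055e-34 J·s) / (2 × 5.782e-08 s)
ΔE = 9.120e-28 J = 5.692 neV

This natural linewidth limits the precision of spectroscopic measurements.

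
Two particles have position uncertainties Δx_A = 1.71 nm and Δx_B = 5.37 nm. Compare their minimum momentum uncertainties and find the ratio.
Particle A has the larger minimum momentum uncertainty, by a factor of 3.14.

For each particle, the minimum momentum uncertainty is Δp_min = ℏ/(2Δx):

Particle A: Δp_A = ℏ/(2×1.710e-09 m) = 3.084e-26 kg·m/s
Particle B: Δp_B = ℏ/(2×5.370e-09 m) = 9.819e-27 kg·m/s

Ratio: Δp_A/Δp_B = 3.14

Since Δp_min ∝ 1/Δx, the particle with smaller position uncertainty (A) has larger momentum uncertainty.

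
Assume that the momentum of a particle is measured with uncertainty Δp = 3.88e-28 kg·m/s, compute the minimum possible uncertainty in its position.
135.898 nm

Using the Heisenberg uncertainty principle:
ΔxΔp ≥ ℏ/2

The minimum uncertainty in position is:
Δx_min = ℏ/(2Δp)
Δx_min = (1.055e-34 J·s) / (2 × 3.880e-28 kg·m/s)
Δx_min = 1.359e-07 m = 135.898 nm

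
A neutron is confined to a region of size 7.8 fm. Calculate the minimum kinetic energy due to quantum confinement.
85.146 keV

Using the uncertainty principle:

1. Position uncertainty: Δx ≈ 7.800e-15 m
2. Minimum momentum uncertainty: Δp = ℏ/(2Δx) = 6.760e-21 kg·m/s
3. Minimum kinetic energy:
   KE = (Δp)²/(2m) = (6.760e-21)²/(2 × 1.675e-27 kg)
   KE = 1.364e-14 J = 85.146 keV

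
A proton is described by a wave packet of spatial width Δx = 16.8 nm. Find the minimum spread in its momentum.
3.139 × 10^-27 kg·m/s

For a wave packet, the spatial width Δx and momentum spread Δp are related by the uncertainty principle:
ΔxΔp ≥ ℏ/2

The minimum momentum spread is:
Δp_min = ℏ/(2Δx)
Δp_min = (1.055e-34 J·s) / (2 × 1.680e-08 m)
Δp_min = 3.139e-27 kg·m/s

A wave packet cannot have both a well-defined position and well-defined momentum.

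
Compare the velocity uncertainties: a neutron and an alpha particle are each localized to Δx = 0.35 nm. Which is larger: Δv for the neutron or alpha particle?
The neutron has the larger minimum velocity uncertainty, by a ratio of 4.0.

For both particles, Δp_min = ℏ/(2Δx) = 1.507e-25 kg·m/s (same for both).

The velocity uncertainty is Δv = Δp/m:
- neutron: Δv = 1.507e-25 / 1.675e-27 = 8.995e+01 m/s = 89.946 m/s
- alpha particle: Δv = 1.507e-25 / 6.645e-27 = 2.267e+01 m/s = 22.673 m/s

Ratio: 8.995e+01 / 2.267e+01 = 4.0

The lighter particle has larger velocity uncertainty because Δv ∝ 1/m.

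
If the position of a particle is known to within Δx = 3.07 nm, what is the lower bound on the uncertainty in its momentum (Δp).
1.718 × 10^-26 kg·m/s

Using the Heisenberg uncertainty principle:
ΔxΔp ≥ ℏ/2

The minimum uncertainty in momentum is:
Δp_min = ℏ/(2Δx)
Δp_min = (1.055e-34 J·s) / (2 × 3.070e-09 m)
Δp_min = 1.718e-26 kg·m/s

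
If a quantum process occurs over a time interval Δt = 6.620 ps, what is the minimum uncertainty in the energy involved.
49.714 μeV

Using the energy-time uncertainty principle:
ΔEΔt ≥ ℏ/2

The minimum uncertainty in energy is:
ΔE_min = ℏ/(2Δt)
ΔE_min = (1.055e-34 J·s) / (2 × 6.620e-12 s)
ΔE_min = 7.965e-24 J = 49.714 μeV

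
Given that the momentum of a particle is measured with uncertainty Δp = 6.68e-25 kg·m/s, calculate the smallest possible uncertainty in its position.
78.935 pm

Using the Heisenberg uncertainty principle:
ΔxΔp ≥ ℏ/2

The minimum uncertainty in position is:
Δx_min = ℏ/(2Δp)
Δx_min = (1.055e-34 J·s) / (2 × 6.680e-25 kg·m/s)
Δx_min = 7.894e-11 m = 78.935 pm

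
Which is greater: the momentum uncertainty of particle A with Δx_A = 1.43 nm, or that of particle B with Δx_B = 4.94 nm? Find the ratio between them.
Particle A has the larger minimum momentum uncertainty, by a factor of 3.45.

For each particle, the minimum momentum uncertainty is Δp_min = ℏ/(2Δx):

Particle A: Δp_A = ℏ/(2×1.430e-09 m) = 3.687e-26 kg·m/s
Particle B: Δp_B = ℏ/(2×4.940e-09 m) = 1.067e-26 kg·m/s

Ratio: Δp_A/Δp_B = 3.45

Since Δp_min ∝ 1/Δx, the particle with smaller position uncertainty (A) has larger momentum uncertainty.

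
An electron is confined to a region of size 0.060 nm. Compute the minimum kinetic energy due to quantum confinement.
2.646 eV

Using the uncertainty principle:

1. Position uncertainty: Δx ≈ 6.000e-11 m
2. Minimum momentum uncertainty: Δp = ℏ/(2Δx) = 8.788e-25 kg·m/s
3. Minimum kinetic energy:
   KE = (Δp)²/(2m) = (8.788e-25)²/(2 × 9.109e-31 kg)
   KE = 4.239e-19 J = 2.646 eV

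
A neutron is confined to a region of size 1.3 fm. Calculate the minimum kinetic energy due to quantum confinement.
3.065 MeV

Using the uncertainty principle:

1. Position uncertainty: Δx ≈ 1.300e-15 m
2. Minimum momentum uncertainty: Δp = ℏ/(2Δx) = 4.056e-20 kg·m/s
3. Minimum kinetic energy:
   KE = (Δp)²/(2m) = (4.056e-20)²/(2 × 1.675e-27 kg)
   KE = 4.911e-13 J = 3.065 MeV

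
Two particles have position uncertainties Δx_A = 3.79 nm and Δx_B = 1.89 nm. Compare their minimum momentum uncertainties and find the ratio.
Particle B has the larger minimum momentum uncertainty, by a factor of 2.01.

For each particle, the minimum momentum uncertainty is Δp_min = ℏ/(2Δx):

Particle A: Δp_A = ℏ/(2×3.790e-09 m) = 1.391e-26 kg·m/s
Particle B: Δp_B = ℏ/(2×1.890e-09 m) = 2.790e-26 kg·m/s

Ratio: Δp_B/Δp_A = 2.01

Since Δp_min ∝ 1/Δx, the particle with smaller position uncertainty (B) has larger momentum uncertainty.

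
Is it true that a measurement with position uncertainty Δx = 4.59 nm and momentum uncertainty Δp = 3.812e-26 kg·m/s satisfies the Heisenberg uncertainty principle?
Yes, it satisfies the uncertainty principle.

Calculate the product ΔxΔp:
ΔxΔp = (4.590e-09 m) × (3.812e-26 kg·m/s)
ΔxΔp = 1.750e-34 J·s

Compare to the minimum allowed value ℏ/2:
ℏ/2 = 5.273e-35 J·s

Since ΔxΔp = 1.750e-34 J·s ≥ 5.273e-35 J·s = ℏ/2,
the measurement satisfies the uncertainty principle.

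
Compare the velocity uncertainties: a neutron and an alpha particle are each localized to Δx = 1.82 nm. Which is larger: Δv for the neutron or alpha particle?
The neutron has the larger minimum velocity uncertainty, by a ratio of 4.0.

For both particles, Δp_min = ℏ/(2Δx) = 2.897e-26 kg·m/s (same for both).

The velocity uncertainty is Δv = Δp/m:
- neutron: Δv = 2.897e-26 / 1.675e-27 = 1.730e+01 m/s = 17.297 m/s
- alpha particle: Δv = 2.897e-26 / 6.645e-27 = 4.360e+00 m/s = 4.360 m/s

Ratio: 1.730e+01 / 4.360e+00 = 4.0

The lighter particle has larger velocity uncertainty because Δv ∝ 1/m.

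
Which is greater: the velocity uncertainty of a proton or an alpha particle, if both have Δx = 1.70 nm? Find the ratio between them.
The proton has the larger minimum velocity uncertainty, by a ratio of 4.0.

For both particles, Δp_min = ℏ/(2Δx) = 3.102e-26 kg·m/s (same for both).

The velocity uncertainty is Δv = Δp/m:
- proton: Δv = 3.102e-26 / 1.673e-27 = 1.854e+01 m/s = 18.544 m/s
- alpha particle: Δv = 3.102e-26 / 6.645e-27 = 4.668e+00 m/s = 4.668 m/s

Ratio: 1.854e+01 / 4.668e+00 = 4.0

The lighter particle has larger velocity uncertainty because Δv ∝ 1/m.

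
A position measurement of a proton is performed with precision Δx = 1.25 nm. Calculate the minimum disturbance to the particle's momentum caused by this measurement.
4.218 × 10^-26 kg·m/s

The uncertainty principle implies that measuring position disturbs momentum:
ΔxΔp ≥ ℏ/2

When we measure position with precision Δx, we necessarily introduce a momentum uncertainty:
Δp ≥ ℏ/(2Δx)
Δp_min = (1.055e-34 J·s) / (2 × 1.250e-09 m)
Δp_min = 4.218e-26 kg·m/s

The more precisely we measure position, the greater the momentum disturbance.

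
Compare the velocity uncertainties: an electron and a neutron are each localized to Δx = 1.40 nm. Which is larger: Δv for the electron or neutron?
The electron has the larger minimum velocity uncertainty, by a ratio of 1838.7.

For both particles, Δp_min = ℏ/(2Δx) = 3.766e-26 kg·m/s (same for both).

The velocity uncertainty is Δv = Δp/m:
- electron: Δv = 3.766e-26 / 9.109e-31 = 4.135e+04 m/s = 41.346 km/s
- neutron: Δv = 3.766e-26 / 1.675e-27 = 2.249e+01 m/s = 22.487 m/s

Ratio: 4.135e+04 / 2.249e+01 = 1838.7

The lighter particle has larger velocity uncertainty because Δv ∝ 1/m.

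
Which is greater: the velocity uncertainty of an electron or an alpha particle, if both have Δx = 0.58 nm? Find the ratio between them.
The electron has the larger minimum velocity uncertainty, by a ratio of 7294.3.

For both particles, Δp_min = ℏ/(2Δx) = 9.091e-26 kg·m/s (same for both).

The velocity uncertainty is Δv = Δp/m:
- electron: Δv = 9.091e-26 / 9.109e-31 = 9.980e+04 m/s = 99.800 km/s
- alpha particle: Δv = 9.091e-26 / 6.645e-27 = 1.368e+01 m/s = 13.682 m/s

Ratio: 9.980e+04 / 1.368e+01 = 7294.3

The lighter particle has larger velocity uncertainty because Δv ∝ 1/m.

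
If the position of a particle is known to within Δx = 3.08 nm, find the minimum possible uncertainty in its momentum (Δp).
1.712 × 10^-26 kg·m/s

Using the Heisenberg uncertainty principle:
ΔxΔp ≥ ℏ/2

The minimum uncertainty in momentum is:
Δp_min = ℏ/(2Δx)
Δp_min = (1.055e-34 J·s) / (2 × 3.080e-09 m)
Δp_min = 1.712e-26 kg·m/s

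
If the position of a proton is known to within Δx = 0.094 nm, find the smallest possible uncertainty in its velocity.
335.367 m/s

Using the Heisenberg uncertainty principle and Δp = mΔv:
ΔxΔp ≥ ℏ/2
Δx(mΔv) ≥ ℏ/2

The minimum uncertainty in velocity is:
Δv_min = ℏ/(2mΔx)
Δv_min = (1.055e-34 J·s) / (2 × 1.673e-27 kg × 9.400e-11 m)
Δv_min = 3.354e+02 m/s = 335.367 m/s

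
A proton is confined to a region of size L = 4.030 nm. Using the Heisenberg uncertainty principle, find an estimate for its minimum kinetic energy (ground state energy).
319.407 neV

Using the uncertainty principle to estimate ground state energy:

1. The position uncertainty is approximately the confinement size:
   Δx ≈ L = 4.030e-09 m

2. From ΔxΔp ≥ ℏ/2, the minimum momentum uncertainty is:
   Δp ≈ ℏ/(2L) = 1.308e-26 kg·m/s

3. The kinetic energy is approximately:
   KE ≈ (Δp)²/(2m) = (1.308e-26)²/(2 × 1.673e-27 kg)
   KE ≈ 5.117e-26 J = 319.407 neV

This is an order-of-magnitude estimate of the ground state energy.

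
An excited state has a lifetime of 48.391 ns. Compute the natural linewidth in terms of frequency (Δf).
1.644 MHz

Using the energy-time uncertainty principle and E = hf:
ΔEΔt ≥ ℏ/2
hΔf·Δt ≥ ℏ/2

The minimum frequency uncertainty is:
Δf = ℏ/(2hτ) = 1/(4πτ)
Δf = 1/(4π × 4.839e-08 s)
Δf = 1.644e+06 Hz = 1.644 MHz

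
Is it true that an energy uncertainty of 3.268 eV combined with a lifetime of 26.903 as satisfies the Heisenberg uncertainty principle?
No, it violates the uncertainty relation.

Calculate the product ΔEΔt:
ΔE = 3.268 eV = 5.236e-19 J
ΔEΔt = (5.236e-19 J) × (2.690e-17 s)
ΔEΔt = 1.409e-35 J·s

Compare to the minimum allowed value ℏ/2:
ℏ/2 = 5.273e-35 J·s

Since ΔEΔt = 1.409e-35 J·s < 5.273e-35 J·s = ℏ/2,
this violates the uncertainty relation.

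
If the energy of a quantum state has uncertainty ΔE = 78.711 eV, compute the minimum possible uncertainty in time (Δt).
4.181 as

Using the energy-time uncertainty principle:
ΔEΔt ≥ ℏ/2

The minimum uncertainty in time is:
Δt_min = ℏ/(2ΔE)
Δt_min = (1.055e-34 J·s) / (2 × 1.261e-17 J)
Δt_min = 4.181e-18 s = 4.181 as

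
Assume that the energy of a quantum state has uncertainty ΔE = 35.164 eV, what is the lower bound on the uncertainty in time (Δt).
9.359 as

Using the energy-time uncertainty principle:
ΔEΔt ≥ ℏ/2

The minimum uncertainty in time is:
Δt_min = ℏ/(2ΔE)
Δt_min = (1.055e-34 J·s) / (2 × 5.634e-18 J)
Δt_min = 9.359e-18 s = 9.359 as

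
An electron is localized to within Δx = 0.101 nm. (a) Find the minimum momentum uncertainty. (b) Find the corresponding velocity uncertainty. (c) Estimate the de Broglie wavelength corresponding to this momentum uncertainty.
(a) Δp_min = 5.221 × 10^-25 kg·m/s
(b) Δv_min = 573.107 km/s
(c) λ_dB = 1.269 nm

Step-by-step:

(a) From the uncertainty principle:
Δp_min = ℏ/(2Δx) = (1.055e-34 J·s)/(2 × 1.010e-10 m) = 5.221e-25 kg·m/s

(b) The velocity uncertainty:
Δv = Δp/m = (5.221e-25 kg·m/s)/(9.109e-31 kg) = 5.731e+05 m/s = 573.107 km/s

(c) The de Broglie wavelength for this momentum:
λ = h/p = (6.626e-34 J·s)/(5.221e-25 kg·m/s) = 1.269e-09 m = 1.269 nm

Note: The de Broglie wavelength is comparable to the localization size, as expected from wave-particle duality.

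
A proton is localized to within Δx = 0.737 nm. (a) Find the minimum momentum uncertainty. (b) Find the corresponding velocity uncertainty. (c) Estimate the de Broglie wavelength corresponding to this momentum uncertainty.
(a) Δp_min = 7.154 × 10^-26 kg·m/s
(b) Δv_min = 42.774 m/s
(c) λ_dB = 9.261 nm

Step-by-step:

(a) From the uncertainty principle:
Δp_min = ℏ/(2Δx) = (1.055e-34 J·s)/(2 × 7.370e-10 m) = 7.154e-26 kg·m/s

(b) The velocity uncertainty:
Δv = Δp/m = (7.154e-26 kg·m/s)/(1.673e-27 kg) = 4.277e+01 m/s = 42.774 m/s

(c) The de Broglie wavelength for this momentum:
λ = h/p = (6.626e-34 J·s)/(7.154e-26 kg·m/s) = 9.261e-09 m = 9.261 nm

Note: The de Broglie wavelength is comparable to the localization size, as expected from wave-particle duality.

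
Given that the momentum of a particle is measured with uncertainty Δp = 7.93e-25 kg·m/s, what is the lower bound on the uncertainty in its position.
66.493 pm

Using the Heisenberg uncertainty principle:
ΔxΔp ≥ ℏ/2

The minimum uncertainty in position is:
Δx_min = ℏ/(2Δp)
Δx_min = (1.055e-34 J·s) / (2 × 7.930e-25 kg·m/s)
Δx_min = 6.649e-11 m = 66.493 pm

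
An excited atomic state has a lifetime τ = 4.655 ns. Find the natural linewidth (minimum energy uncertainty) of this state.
70.699 neV

Using the energy-time uncertainty principle:
ΔEΔt ≥ ℏ/2

The lifetime τ represents the time uncertainty Δt.
The natural linewidth (minimum energy uncertainty) is:

ΔE = ℏ/(2τ)
ΔE = (1.055e-34 J·s) / (2 × 4.655e-09 s)
ΔE = 1.133e-26 J = 70.699 neV

This natural linewidth limits the precision of spectroscopic measurements.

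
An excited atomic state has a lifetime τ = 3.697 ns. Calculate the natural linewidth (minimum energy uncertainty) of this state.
89.020 neV

Using the energy-time uncertainty principle:
ΔEΔt ≥ ℏ/2

The lifetime τ represents the time uncertainty Δt.
The natural linewidth (minimum energy uncertainty) is:

ΔE = ℏ/(2τ)
ΔE = (1.055e-34 J·s) / (2 × 3.697e-09 s)
ΔE = 1.426e-26 J = 89.020 neV

This natural linewidth limits the precision of spectroscopic measurements.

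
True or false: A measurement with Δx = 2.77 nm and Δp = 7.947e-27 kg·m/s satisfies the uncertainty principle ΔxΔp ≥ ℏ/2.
No, it violates the uncertainty principle (impossible measurement).

Calculate the product ΔxΔp:
ΔxΔp = (2.770e-09 m) × (7.947e-27 kg·m/s)
ΔxΔp = 2.201e-35 J·s

Compare to the minimum allowed value ℏ/2:
ℏ/2 = 5.273e-35 J·s

Since ΔxΔp = 2.201e-35 J·s < 5.273e-35 J·s = ℏ/2,
the measurement violates the uncertainty principle.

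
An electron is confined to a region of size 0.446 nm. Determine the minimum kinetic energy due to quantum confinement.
47.884 meV

Using the uncertainty principle:

1. Position uncertainty: Δx ≈ 4.460e-10 m
2. Minimum momentum uncertainty: Δp = ℏ/(2Δx) = 1.182e-25 kg·m/s
3. Minimum kinetic energy:
   KE = (Δp)²/(2m) = (1.182e-25)²/(2 × 9.109e-31 kg)
   KE = 7.672e-21 J = 47.884 meV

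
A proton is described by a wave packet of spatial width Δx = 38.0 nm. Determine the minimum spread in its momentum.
1.388 × 10^-27 kg·m/s

For a wave packet, the spatial width Δx and momentum spread Δp are related by the uncertainty principle:
ΔxΔp ≥ ℏ/2

The minimum momentum spread is:
Δp_min = ℏ/(2Δx)
Δp_min = (1.055e-34 J·s) / (2 × 3.800e-08 m)
Δp_min = 1.388e-27 kg·m/s

A wave packet cannot have both a well-defined position and well-defined momentum.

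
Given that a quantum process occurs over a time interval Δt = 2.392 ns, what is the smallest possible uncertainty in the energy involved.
137.586 neV

Using the energy-time uncertainty principle:
ΔEΔt ≥ ℏ/2

The minimum uncertainty in energy is:
ΔE_min = ℏ/(2Δt)
ΔE_min = (1.055e-34 J·s) / (2 × 2.392e-09 s)
ΔE_min = 2.204e-26 J = 137.586 neV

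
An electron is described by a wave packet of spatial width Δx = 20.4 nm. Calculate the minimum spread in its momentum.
2.585 × 10^-27 kg·m/s

For a wave packet, the spatial width Δx and momentum spread Δp are related by the uncertainty principle:
ΔxΔp ≥ ℏ/2

The minimum momentum spread is:
Δp_min = ℏ/(2Δx)
Δp_min = (1.055e-34 J·s) / (2 × 2.040e-08 m)
Δp_min = 2.585e-27 kg·m/s

A wave packet cannot have both a well-defined position and well-defined momentum.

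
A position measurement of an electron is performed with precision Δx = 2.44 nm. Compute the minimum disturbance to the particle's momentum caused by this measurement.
2.161 × 10^-26 kg·m/s

The uncertainty principle implies that measuring position disturbs momentum:
ΔxΔp ≥ ℏ/2

When we measure position with precision Δx, we necessarily introduce a momentum uncertainty:
Δp ≥ ℏ/(2Δx)
Δp_min = (1.055e-34 J·s) / (2 × 2.440e-09 m)
Δp_min = 2.161e-26 kg·m/s

The more precisely we measure position, the greater the momentum disturbance.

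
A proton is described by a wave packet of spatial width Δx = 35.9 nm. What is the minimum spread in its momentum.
1.469 × 10^-27 kg·m/s

For a wave packet, the spatial width Δx and momentum spread Δp are related by the uncertainty principle:
ΔxΔp ≥ ℏ/2

The minimum momentum spread is:
Δp_min = ℏ/(2Δx)
Δp_min = (1.055e-34 J·s) / (2 × 3.590e-08 m)
Δp_min = 1.469e-27 kg·m/s

A wave packet cannot have both a well-defined position and well-defined momentum.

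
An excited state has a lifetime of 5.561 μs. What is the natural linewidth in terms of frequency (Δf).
14.310 kHz

Using the energy-time uncertainty principle and E = hf:
ΔEΔt ≥ ℏ/2
hΔf·Δt ≥ ℏ/2

The minimum frequency uncertainty is:
Δf = ℏ/(2hτ) = 1/(4πτ)
Δf = 1/(4π × 5.561e-06 s)
Δf = 1.431e+04 Hz = 14.310 kHz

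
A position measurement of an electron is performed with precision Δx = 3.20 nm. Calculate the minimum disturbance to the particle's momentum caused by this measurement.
1.648 × 10^-26 kg·m/s

The uncertainty principle implies that measuring position disturbs momentum:
ΔxΔp ≥ ℏ/2

When we measure position with precision Δx, we necessarily introduce a momentum uncertainty:
Δp ≥ ℏ/(2Δx)
Δp_min = (1.055e-34 J·s) / (2 × 3.200e-09 m)
Δp_min = 1.648e-26 kg·m/s

The more precisely we measure position, the greater the momentum disturbance.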